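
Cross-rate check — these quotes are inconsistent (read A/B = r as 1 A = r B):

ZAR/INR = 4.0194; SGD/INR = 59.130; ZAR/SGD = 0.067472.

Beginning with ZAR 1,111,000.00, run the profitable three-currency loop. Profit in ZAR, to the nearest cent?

Profitable loop is ZAR → INR → SGD → ZAR:
ZAR 1,111,000.00 × 4.0194 = INR 4,465,553.40
INR 4,465,553.40 ÷ 59.130 = SGD 75,520.94
SGD 75,520.94 ÷ 0.067472 = ZAR 1,119,293.09
Profit = ZAR 1,119,293.09 − ZAR 1,111,000.00

Profit: ZAR 8,293.09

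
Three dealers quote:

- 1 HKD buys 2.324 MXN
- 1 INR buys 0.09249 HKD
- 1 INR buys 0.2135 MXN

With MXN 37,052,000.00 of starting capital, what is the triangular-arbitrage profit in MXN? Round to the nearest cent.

Profitable loop is MXN → INR → HKD → MXN:
MXN 37,052,000.00 ÷ 0.2135 = INR 173,545,667.45
INR 173,545,667.45 × 0.09249 = HKD 16,051,238.78
HKD 16,051,238.78 × 2.324 = MXN 37,303,078.93
Profit = MXN 37,303,078.93 − MXN 37,052,000.00

Profit: MXN 251,078.93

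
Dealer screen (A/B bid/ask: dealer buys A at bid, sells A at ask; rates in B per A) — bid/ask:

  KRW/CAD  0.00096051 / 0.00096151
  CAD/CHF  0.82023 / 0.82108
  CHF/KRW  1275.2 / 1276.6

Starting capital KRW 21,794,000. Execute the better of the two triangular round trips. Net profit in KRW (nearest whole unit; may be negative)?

Best loop KRW → CAD → CHF → KRW:
KRW 21,794,000 × 0.00096051 (sell KRW at bid) = CAD 20,933.35
CAD 20,933.35 × 0.82023 (sell CAD at bid) = CHF 17,170.17
CHF 17,170.17 × 1275.2 (sell CHF at bid) = KRW 21,895,395

Net profit: KRW 101,395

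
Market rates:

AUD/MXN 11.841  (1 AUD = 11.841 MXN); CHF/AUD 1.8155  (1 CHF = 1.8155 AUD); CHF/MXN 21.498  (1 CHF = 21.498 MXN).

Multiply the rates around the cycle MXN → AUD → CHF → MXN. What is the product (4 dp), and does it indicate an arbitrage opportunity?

1.0000 (no arbitrage)

Around MXN → AUD → CHF → MXN: 1 ÷ 11.841 ÷ 1.8155 × 21.498 = 1.000031
Product ≈ 1 (deviation 0.003%, within rounding noise).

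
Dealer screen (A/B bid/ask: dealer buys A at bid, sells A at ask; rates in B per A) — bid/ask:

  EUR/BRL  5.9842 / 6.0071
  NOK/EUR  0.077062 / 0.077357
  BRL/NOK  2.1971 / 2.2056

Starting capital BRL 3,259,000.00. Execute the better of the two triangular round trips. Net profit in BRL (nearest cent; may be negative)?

Best loop BRL → NOK → EUR → BRL:
BRL 3,259,000.00 × 2.1971 (sell BRL at bid) = NOK 7,160,348.90
NOK 7,160,348.90 × 0.077062 (sell NOK at bid) = EUR 551,790.81
EUR 551,790.81 × 5.9842 (sell EUR at bid) = BRL 3,302,026.55

Net profit: BRL 43,026.55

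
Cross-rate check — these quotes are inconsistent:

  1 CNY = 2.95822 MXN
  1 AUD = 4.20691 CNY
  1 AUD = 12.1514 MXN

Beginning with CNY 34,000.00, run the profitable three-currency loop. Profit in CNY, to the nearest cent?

Profit: CNY 821.40

Profitable loop is CNY → MXN → AUD → CNY:
CNY 34,000.00 × 2.95822 = MXN 100,579.48
MXN 100,579.48 ÷ 12.1514 = AUD 8,277.19
AUD 8,277.19 × 4.20691 = CNY 34,821.40
Profit = CNY 34,821.40 − CNY 34,000.00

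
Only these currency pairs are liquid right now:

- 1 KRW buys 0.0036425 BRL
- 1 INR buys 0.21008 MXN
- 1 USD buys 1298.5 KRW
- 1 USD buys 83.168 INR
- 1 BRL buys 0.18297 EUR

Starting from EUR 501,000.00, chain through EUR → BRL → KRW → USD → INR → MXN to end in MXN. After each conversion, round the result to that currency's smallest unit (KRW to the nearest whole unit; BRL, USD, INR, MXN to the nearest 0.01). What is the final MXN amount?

MXN 10,114,799.82

EUR 501,000.00 ÷ 0.18297 = BRL 2,738,153.80
BRL 2,738,153.80 ÷ 0.0036425 = KRW 751,723,761
KRW 751,723,761 ÷ 1298.5 = USD 578,917.03
USD 578,917.03 × 83.168 = INR 48,147,371.55
INR 48,147,371.55 × 0.21008 = MXN 10,114,799.82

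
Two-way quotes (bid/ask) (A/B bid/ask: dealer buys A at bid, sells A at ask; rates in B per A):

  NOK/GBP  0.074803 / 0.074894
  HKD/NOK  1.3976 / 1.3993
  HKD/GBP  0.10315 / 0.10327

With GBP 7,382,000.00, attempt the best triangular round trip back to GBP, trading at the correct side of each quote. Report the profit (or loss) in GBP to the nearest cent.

Best loop GBP → HKD → NOK → GBP:
GBP 7,382,000.00 ÷ 0.10327 (buy HKD at ask) = HKD 71,482,521.55
HKD 71,482,521.55 × 1.3976 (sell HKD at bid) = NOK 99,903,972.11
NOK 99,903,972.11 × 0.074803 (sell NOK at bid) = GBP 7,473,116.83

Net profit: GBP 91,116.83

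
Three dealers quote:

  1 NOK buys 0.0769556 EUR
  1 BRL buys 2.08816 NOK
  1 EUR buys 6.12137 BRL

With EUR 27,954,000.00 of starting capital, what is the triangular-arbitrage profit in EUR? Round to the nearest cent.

Profitable loop is EUR → NOK → BRL → EUR:
EUR 27,954,000.00 ÷ 0.0769556 = NOK 363,248,418.57
NOK 363,248,418.57 ÷ 2.08816 = BRL 173,956,219.14
BRL 173,956,219.14 ÷ 6.12137 = EUR 28,417,857.30
Profit = EUR 28,417,857.30 − EUR 27,954,000.00

Profit: EUR 463,857.30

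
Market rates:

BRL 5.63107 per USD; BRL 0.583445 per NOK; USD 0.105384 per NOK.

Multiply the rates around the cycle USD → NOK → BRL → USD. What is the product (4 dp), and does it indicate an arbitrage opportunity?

0.9832 (arbitrage exists)

Around USD → NOK → BRL → USD: 1 ÷ 0.105384 × 0.583445 ÷ 5.63107 = 0.983183
Product < 1; profitable direction is USD → BRL → NOK → USD.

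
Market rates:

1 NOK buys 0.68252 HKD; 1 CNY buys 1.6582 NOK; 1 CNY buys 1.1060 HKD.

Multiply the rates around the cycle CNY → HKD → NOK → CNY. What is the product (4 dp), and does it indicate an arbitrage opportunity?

Around CNY → HKD → NOK → CNY: 1 × 1.1060 ÷ 0.68252 ÷ 1.6582 = 0.977244
Product < 1; profitable direction is CNY → NOK → HKD → CNY.

0.9772 (arbitrage exists)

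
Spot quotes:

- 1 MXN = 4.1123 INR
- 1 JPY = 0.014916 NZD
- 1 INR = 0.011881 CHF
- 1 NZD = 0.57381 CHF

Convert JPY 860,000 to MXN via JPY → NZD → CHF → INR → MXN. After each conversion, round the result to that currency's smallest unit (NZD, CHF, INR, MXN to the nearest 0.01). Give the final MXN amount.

JPY 860,000 × 0.014916 = NZD 12,827.76
NZD 12,827.76 × 0.57381 = CHF 7,360.70
CHF 7,360.70 ÷ 0.011881 = INR 619,535.39
INR 619,535.39 ÷ 4.1123 = MXN 150,654.23

MXN 150,654.23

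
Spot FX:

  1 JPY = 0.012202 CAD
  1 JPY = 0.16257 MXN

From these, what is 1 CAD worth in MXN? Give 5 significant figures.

CAD/MXN = 13.323

1 CAD ÷ 0.012202 = 81.9538 JPY
81.9538 JPY × 0.16257 = 13.3232 MXN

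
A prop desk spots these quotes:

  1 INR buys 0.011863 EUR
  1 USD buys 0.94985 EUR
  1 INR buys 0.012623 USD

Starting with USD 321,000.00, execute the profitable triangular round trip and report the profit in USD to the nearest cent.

Profitable loop is USD → EUR → INR → USD:
USD 321,000.00 × 0.94985 = EUR 304,901.85
EUR 304,901.85 ÷ 0.011863 = INR 25,701,917.73
INR 25,701,917.73 × 0.012623 = USD 324,435.31
Profit = USD 324,435.31 − USD 321,000.00

Profit: USD 3,435.31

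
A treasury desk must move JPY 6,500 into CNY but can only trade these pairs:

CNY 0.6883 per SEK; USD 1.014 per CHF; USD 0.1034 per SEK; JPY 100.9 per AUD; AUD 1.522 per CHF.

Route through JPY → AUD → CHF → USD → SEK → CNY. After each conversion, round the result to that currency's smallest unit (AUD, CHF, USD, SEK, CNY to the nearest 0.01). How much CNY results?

JPY 6,500 ÷ 100.9 = AUD 64.42
AUD 64.42 ÷ 1.522 = CHF 42.33
CHF 42.33 × 1.014 = USD 42.92
USD 42.92 ÷ 0.1034 = SEK 415.09
SEK 415.09 × 0.6883 = CNY 285.71

CNY 285.71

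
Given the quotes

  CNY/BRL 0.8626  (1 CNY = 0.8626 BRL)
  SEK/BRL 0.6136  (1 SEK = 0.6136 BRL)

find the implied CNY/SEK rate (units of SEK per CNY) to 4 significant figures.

CNY/SEK = 1.406

1 CNY × 0.8626 = 0.8626 BRL
0.8626 BRL ÷ 0.6136 = 1.4058 SEK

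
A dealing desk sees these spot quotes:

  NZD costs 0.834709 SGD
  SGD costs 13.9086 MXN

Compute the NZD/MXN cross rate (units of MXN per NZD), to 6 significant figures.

1 NZD × 0.834709 = 0.834709 SGD
0.834709 SGD × 13.9086 = 11.6096 MXN

NZD/MXN = 11.6096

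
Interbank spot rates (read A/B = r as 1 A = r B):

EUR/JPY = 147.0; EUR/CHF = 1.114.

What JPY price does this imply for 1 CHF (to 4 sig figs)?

CHF/JPY = 132.0

1 CHF ÷ 1.114 = 0.897666 EUR
0.897666 EUR × 147.0 = 131.957 JPY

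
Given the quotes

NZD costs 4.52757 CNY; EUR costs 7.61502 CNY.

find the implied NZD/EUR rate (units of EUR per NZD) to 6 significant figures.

NZD/EUR = 0.594558

1 NZD × 4.52757 = 4.52757 CNY
4.52757 CNY ÷ 7.61502 = 0.594558 EUR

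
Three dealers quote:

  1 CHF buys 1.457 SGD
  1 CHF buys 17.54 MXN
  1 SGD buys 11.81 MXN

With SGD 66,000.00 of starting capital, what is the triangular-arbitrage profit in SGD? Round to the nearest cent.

Profitable loop is SGD → CHF → MXN → SGD:
SGD 66,000.00 ÷ 1.457 = CHF 45,298.56
CHF 45,298.56 × 17.54 = MXN 794,536.72
MXN 794,536.72 ÷ 11.81 = SGD 67,276.61
Profit = SGD 67,276.61 − SGD 66,000.00

Profit: SGD 1,276.61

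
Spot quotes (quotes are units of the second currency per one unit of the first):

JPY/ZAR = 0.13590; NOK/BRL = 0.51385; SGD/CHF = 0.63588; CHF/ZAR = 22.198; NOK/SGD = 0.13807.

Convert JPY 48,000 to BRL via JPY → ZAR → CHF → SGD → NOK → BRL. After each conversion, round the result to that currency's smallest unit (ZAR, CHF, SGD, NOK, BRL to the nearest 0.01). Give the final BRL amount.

BRL 1,719.89

JPY 48,000 × 0.13590 = ZAR 6,523.20
ZAR 6,523.20 ÷ 22.198 = CHF 293.86
CHF 293.86 ÷ 0.63588 = SGD 462.13
SGD 462.13 ÷ 0.13807 = NOK 3,347.07
NOK 3,347.07 × 0.51385 = BRL 1,719.89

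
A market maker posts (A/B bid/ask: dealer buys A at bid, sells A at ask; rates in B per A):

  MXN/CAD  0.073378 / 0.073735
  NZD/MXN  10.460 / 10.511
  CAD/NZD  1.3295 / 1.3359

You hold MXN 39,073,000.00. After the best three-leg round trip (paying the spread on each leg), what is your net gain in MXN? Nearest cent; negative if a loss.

Net profit: MXN 798,507.29

Best loop MXN → CAD → NZD → MXN:
MXN 39,073,000.00 × 0.073378 (sell MXN at bid) = CAD 2,867,098.59
CAD 2,867,098.59 × 1.3295 (sell CAD at bid) = NZD 3,811,807.58
NZD 3,811,807.58 × 10.460 (sell NZD at bid) = MXN 39,871,507.29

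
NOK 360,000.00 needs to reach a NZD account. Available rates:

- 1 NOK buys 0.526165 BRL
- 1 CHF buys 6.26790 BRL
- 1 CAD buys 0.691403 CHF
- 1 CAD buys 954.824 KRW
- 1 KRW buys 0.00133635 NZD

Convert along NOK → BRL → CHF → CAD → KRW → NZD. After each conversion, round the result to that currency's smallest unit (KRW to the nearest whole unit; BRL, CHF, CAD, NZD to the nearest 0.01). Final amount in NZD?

NZD 55,771.79

NOK 360,000.00 × 0.526165 = BRL 189,419.40
BRL 189,419.40 ÷ 6.26790 = CHF 30,220.55
CHF 30,220.55 ÷ 0.691403 = CAD 43,709.02
CAD 43,709.02 × 954.824 = KRW 41,734,421
KRW 41,734,421 × 0.00133635 = NZD 55,771.79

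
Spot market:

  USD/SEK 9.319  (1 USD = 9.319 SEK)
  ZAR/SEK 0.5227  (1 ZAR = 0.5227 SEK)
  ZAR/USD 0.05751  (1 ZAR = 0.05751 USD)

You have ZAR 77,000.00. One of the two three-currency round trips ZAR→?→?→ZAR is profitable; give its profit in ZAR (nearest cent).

Profitable loop is ZAR → USD → SEK → ZAR:
ZAR 77,000.00 × 0.05751 = USD 4,428.27
USD 4,428.27 × 9.319 = SEK 41,267.05
SEK 41,267.05 ÷ 0.5227 = ZAR 78,949.78
Profit = ZAR 78,949.78 − ZAR 77,000.00

Profit: ZAR 1,949.78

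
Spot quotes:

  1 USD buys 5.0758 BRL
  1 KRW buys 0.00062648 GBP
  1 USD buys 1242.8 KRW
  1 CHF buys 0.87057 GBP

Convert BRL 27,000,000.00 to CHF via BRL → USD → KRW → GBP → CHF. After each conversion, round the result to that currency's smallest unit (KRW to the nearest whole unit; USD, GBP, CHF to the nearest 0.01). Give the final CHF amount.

CHF 4,757,338.13

BRL 27,000,000.00 ÷ 5.0758 = USD 5,319,358.52
USD 5,319,358.52 × 1242.8 = KRW 6,610,898,769
KRW 6,610,898,769 × 0.00062648 = GBP 4,141,595.86
GBP 4,141,595.86 ÷ 0.87057 = CHF 4,757,338.13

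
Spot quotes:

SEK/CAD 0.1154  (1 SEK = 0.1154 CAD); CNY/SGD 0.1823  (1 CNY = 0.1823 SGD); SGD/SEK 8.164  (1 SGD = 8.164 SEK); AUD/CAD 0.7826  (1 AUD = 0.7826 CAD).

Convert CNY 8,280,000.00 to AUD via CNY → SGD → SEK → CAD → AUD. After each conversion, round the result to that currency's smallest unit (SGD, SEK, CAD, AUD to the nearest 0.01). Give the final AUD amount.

AUD 1,817,129.86

CNY 8,280,000.00 × 0.1823 = SGD 1,509,444.00
SGD 1,509,444.00 × 8.164 = SEK 12,323,100.82
SEK 12,323,100.82 × 0.1154 = CAD 1,422,085.83
CAD 1,422,085.83 ÷ 0.7826 = AUD 1,817,129.86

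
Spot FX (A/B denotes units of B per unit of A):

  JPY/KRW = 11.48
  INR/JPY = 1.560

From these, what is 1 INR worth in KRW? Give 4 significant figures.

INR/KRW = 17.91

1 INR × 1.560 = 1.56 JPY
1.56 JPY × 11.48 = 17.9088 KRW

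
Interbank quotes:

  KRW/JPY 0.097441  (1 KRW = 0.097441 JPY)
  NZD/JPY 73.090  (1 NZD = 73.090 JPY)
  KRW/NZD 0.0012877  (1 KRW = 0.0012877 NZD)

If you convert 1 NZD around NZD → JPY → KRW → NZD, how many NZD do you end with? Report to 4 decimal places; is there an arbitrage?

Around NZD → JPY → KRW → NZD: 1 × 73.090 ÷ 0.097441 × 0.0012877 = 0.965897
Product < 1; profitable direction is NZD → KRW → JPY → NZD.

0.9659 (arbitrage exists)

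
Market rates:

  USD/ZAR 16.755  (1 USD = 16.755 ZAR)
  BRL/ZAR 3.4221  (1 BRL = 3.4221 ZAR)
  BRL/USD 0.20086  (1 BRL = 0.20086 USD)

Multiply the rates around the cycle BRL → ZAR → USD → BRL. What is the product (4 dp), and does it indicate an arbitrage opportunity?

Around BRL → ZAR → USD → BRL: 1 × 3.4221 ÷ 16.755 ÷ 0.20086 = 1.016845
Product > 1; profitable direction is BRL → ZAR → USD → BRL.

1.0168 (arbitrage exists)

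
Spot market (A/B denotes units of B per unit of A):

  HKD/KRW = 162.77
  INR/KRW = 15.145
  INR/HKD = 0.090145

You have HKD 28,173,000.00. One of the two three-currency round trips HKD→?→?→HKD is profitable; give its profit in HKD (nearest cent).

Profitable loop is HKD → INR → KRW → HKD:
HKD 28,173,000.00 ÷ 0.090145 = INR 312,529,813.08
INR 312,529,813.08 × 15.145 = KRW 4,733,264,019
KRW 4,733,264,019 ÷ 162.77 = HKD 29,079,461.93
Profit = HKD 29,079,461.93 − HKD 28,173,000.00

Profit: HKD 906,461.93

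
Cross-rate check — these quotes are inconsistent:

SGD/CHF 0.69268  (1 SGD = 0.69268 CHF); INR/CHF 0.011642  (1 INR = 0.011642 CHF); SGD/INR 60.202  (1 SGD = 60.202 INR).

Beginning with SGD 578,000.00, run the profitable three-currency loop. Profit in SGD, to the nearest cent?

Profitable loop is SGD → INR → CHF → SGD:
SGD 578,000.00 × 60.202 = INR 34,796,756.00
INR 34,796,756.00 × 0.011642 = CHF 405,103.83
CHF 405,103.83 ÷ 0.69268 = SGD 584,835.47
Profit = SGD 584,835.47 − SGD 578,000.00

Profit: SGD 6,835.47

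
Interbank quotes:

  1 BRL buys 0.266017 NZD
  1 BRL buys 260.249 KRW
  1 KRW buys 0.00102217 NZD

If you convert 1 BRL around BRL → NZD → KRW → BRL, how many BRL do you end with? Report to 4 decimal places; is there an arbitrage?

1.0000 (no arbitrage)

Around BRL → NZD → KRW → BRL: 1 × 0.266017 ÷ 0.00102217 ÷ 260.249 = 0.999994
Product ≈ 1 (deviation 0.001%, within rounding noise).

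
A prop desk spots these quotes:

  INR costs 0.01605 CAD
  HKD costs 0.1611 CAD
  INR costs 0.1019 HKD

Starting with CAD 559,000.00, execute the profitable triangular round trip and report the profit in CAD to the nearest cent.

Profitable loop is CAD → INR → HKD → CAD:
CAD 559,000.00 ÷ 0.01605 = INR 34,828,660.44
INR 34,828,660.44 × 0.1019 = HKD 3,549,040.50
HKD 3,549,040.50 × 0.1611 = CAD 571,750.42
Profit = CAD 571,750.42 − CAD 559,000.00

Profit: CAD 12,750.42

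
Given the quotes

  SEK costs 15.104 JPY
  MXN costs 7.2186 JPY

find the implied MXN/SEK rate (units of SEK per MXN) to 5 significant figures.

MXN/SEK = 0.47793

1 MXN × 7.2186 = 7.2186 JPY
7.2186 JPY ÷ 15.104 = 0.477926 SEK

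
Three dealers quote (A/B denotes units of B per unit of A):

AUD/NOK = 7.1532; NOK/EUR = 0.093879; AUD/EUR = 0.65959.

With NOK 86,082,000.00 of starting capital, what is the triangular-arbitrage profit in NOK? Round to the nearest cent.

Profit: NOK 1,558,956.49

Profitable loop is NOK → EUR → AUD → NOK:
NOK 86,082,000.00 × 0.093879 = EUR 8,081,292.08
EUR 8,081,292.08 ÷ 0.65959 = AUD 12,251,993.02
AUD 12,251,993.02 × 7.1532 = NOK 87,640,956.49
Profit = NOK 87,640,956.49 − NOK 86,082,000.00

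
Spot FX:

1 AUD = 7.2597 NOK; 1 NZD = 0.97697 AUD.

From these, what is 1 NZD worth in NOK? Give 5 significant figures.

1 NZD × 0.97697 = 0.97697 AUD
0.97697 AUD × 7.2597 = 7.09251 NOK

NZD/NOK = 7.0925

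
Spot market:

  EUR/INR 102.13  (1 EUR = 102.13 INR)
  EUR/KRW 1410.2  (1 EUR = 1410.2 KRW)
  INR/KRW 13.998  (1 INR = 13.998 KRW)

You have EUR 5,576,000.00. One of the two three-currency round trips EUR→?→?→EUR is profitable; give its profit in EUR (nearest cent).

Profit: EUR 76,770.79

Profitable loop is EUR → INR → KRW → EUR:
EUR 5,576,000.00 × 102.13 = INR 569,476,880.00
INR 569,476,880.00 × 13.998 = KRW 7,971,537,366
KRW 7,971,537,366 ÷ 1410.2 = EUR 5,652,770.79
Profit = EUR 5,652,770.79 − EUR 5,576,000.00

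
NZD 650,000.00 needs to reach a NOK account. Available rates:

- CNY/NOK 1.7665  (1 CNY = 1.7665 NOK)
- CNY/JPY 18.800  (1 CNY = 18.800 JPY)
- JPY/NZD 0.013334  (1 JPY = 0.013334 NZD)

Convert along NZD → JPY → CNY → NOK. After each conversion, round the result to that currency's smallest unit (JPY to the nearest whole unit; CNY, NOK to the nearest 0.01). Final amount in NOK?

NZD 650,000.00 ÷ 0.013334 = JPY 48,747,563
JPY 48,747,563 ÷ 18.800 = CNY 2,592,955.48
CNY 2,592,955.48 × 1.7665 = NOK 4,580,455.86

NOK 4,580,455.86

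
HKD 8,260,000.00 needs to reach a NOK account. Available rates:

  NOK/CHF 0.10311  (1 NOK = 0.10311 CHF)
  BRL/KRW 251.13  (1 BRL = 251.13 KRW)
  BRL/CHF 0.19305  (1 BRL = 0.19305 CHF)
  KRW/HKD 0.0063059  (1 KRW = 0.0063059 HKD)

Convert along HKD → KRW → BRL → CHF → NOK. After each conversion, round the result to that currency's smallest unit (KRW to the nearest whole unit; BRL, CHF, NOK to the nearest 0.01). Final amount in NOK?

NOK 9,765,700.22

HKD 8,260,000.00 ÷ 0.0063059 = KRW 1,309,884,394
KRW 1,309,884,394 ÷ 251.13 = BRL 5,215,961.43
BRL 5,215,961.43 × 0.19305 = CHF 1,006,941.35
CHF 1,006,941.35 ÷ 0.10311 = NOK 9,765,700.22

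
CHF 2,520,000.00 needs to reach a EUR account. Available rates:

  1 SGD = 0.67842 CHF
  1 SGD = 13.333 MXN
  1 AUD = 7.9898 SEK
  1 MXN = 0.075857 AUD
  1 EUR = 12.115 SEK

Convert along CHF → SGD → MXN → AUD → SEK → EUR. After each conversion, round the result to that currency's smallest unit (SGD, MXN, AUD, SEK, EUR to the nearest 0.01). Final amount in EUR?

EUR 2,477,638.44

CHF 2,520,000.00 ÷ 0.67842 = SGD 3,714,513.13
SGD 3,714,513.13 × 13.333 = MXN 49,525,603.56
MXN 49,525,603.56 × 0.075857 = AUD 3,756,863.71
AUD 3,756,863.71 × 7.9898 = SEK 30,016,589.67
SEK 30,016,589.67 ÷ 12.115 = EUR 2,477,638.44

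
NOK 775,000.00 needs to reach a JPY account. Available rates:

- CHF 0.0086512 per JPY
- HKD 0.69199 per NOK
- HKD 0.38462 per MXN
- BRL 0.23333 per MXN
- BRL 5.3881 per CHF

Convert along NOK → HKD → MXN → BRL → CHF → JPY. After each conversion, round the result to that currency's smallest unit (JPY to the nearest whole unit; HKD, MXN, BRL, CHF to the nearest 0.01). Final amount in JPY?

NOK 775,000.00 × 0.69199 = HKD 536,292.25
HKD 536,292.25 ÷ 0.38462 = MXN 1,394,343.12
MXN 1,394,343.12 × 0.23333 = BRL 325,342.08
BRL 325,342.08 ÷ 5.3881 = CHF 60,381.60
CHF 60,381.60 ÷ 0.0086512 = JPY 6,979,564

JPY 6,979,564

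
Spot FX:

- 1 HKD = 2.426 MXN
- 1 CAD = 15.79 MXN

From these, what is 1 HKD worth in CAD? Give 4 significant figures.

HKD/CAD = 0.1536

1 HKD × 2.426 = 2.426 MXN
2.426 MXN ÷ 15.79 = 0.153642 CAD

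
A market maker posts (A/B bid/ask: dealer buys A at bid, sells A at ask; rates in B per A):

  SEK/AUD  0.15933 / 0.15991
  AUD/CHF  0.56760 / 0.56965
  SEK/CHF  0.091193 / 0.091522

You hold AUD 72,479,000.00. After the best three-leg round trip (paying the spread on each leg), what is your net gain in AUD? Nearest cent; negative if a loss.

Net profit: AUD 79,779.81

Best loop AUD → SEK → CHF → AUD:
AUD 72,479,000.00 ÷ 0.15991 (buy SEK at ask) = SEK 453,248,702.40
SEK 453,248,702.40 × 0.091193 (sell SEK at bid) = CHF 41,333,108.92
CHF 41,333,108.92 ÷ 0.56965 (buy AUD at ask) = AUD 72,558,779.81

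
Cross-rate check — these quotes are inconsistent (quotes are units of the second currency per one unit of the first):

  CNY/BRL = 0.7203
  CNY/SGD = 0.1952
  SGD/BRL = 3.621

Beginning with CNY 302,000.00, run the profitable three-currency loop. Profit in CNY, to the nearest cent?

Profitable loop is CNY → BRL → SGD → CNY:
CNY 302,000.00 × 0.7203 = BRL 217,530.60
BRL 217,530.60 ÷ 3.621 = SGD 60,074.73
SGD 60,074.73 ÷ 0.1952 = CNY 307,759.89
Profit = CNY 307,759.89 − CNY 302,000.00

Profit: CNY 5,759.89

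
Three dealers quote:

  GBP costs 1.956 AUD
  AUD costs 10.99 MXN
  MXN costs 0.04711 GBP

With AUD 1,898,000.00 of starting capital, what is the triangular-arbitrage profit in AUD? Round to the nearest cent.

Profitable loop is AUD → MXN → GBP → AUD:
AUD 1,898,000.00 × 10.99 = MXN 20,859,020.00
MXN 20,859,020.00 × 0.04711 = GBP 982,668.43
GBP 982,668.43 × 1.956 = AUD 1,922,099.45
Profit = AUD 1,922,099.45 − AUD 1,898,000.00

Profit: AUD 24,099.45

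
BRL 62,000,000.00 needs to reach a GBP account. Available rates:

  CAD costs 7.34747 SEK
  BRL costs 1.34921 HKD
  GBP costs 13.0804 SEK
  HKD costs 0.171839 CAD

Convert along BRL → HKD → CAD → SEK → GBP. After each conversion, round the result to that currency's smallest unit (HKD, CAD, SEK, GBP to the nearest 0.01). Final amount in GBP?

BRL 62,000,000.00 × 1.34921 = HKD 83,651,020.00
HKD 83,651,020.00 × 0.171839 = CAD 14,374,507.63
CAD 14,374,507.63 × 7.34747 = SEK 105,616,263.58
SEK 105,616,263.58 ÷ 13.0804 = GBP 8,074,390.97

GBP 8,074,390.97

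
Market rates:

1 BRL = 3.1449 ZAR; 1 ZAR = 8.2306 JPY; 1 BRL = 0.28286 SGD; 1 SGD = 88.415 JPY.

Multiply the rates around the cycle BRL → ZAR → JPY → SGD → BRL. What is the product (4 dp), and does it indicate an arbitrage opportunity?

Around BRL → ZAR → JPY → SGD → BRL: 1 × 3.1449 × 8.2306 ÷ 88.415 ÷ 0.28286 = 1.035001
Product > 1; profitable direction is BRL → ZAR → JPY → SGD → BRL.

1.0350 (arbitrage exists)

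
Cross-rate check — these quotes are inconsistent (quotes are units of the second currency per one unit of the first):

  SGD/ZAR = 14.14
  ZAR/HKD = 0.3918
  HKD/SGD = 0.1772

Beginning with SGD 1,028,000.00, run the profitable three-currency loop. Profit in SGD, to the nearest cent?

Profit: SGD 19,166.06

Profitable loop is SGD → HKD → ZAR → SGD:
SGD 1,028,000.00 ÷ 0.1772 = HKD 5,801,354.40
HKD 5,801,354.40 ÷ 0.3918 = ZAR 14,806,928.03
ZAR 14,806,928.03 ÷ 14.14 = SGD 1,047,166.06
Profit = SGD 1,047,166.06 − SGD 1,028,000.00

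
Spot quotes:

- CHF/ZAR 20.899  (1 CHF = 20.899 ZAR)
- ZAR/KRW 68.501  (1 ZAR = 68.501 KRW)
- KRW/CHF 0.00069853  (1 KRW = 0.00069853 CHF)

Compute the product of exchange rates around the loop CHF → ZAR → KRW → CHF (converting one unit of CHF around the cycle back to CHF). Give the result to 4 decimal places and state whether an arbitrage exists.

1.0000 (no arbitrage)

Around CHF → ZAR → KRW → CHF: 1 × 20.899 × 68.501 × 0.00069853 = 1.000017
Product ≈ 1 (deviation 0.002%, within rounding noise).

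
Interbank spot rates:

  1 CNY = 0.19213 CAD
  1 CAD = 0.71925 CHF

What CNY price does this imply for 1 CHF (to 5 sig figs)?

1 CHF ÷ 0.71925 = 1.39034 CAD
1.39034 CAD ÷ 0.19213 = 7.23644 CNY

CHF/CNY = 7.2364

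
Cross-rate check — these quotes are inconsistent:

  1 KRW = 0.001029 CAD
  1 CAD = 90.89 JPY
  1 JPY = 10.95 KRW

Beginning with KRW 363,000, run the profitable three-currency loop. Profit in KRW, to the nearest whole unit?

Profitable loop is KRW → CAD → JPY → KRW:
KRW 363,000 × 0.001029 = CAD 373.53
CAD 373.53 × 90.89 = JPY 33,950
JPY 33,950 × 10.95 = KRW 371,751
Profit = KRW 371,751 − KRW 363,000

Profit: KRW 8,751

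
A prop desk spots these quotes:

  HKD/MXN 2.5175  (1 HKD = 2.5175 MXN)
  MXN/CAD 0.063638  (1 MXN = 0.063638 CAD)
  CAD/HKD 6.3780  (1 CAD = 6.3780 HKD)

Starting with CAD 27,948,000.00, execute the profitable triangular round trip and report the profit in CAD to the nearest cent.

Profitable loop is CAD → HKD → MXN → CAD:
CAD 27,948,000.00 × 6.3780 = HKD 178,252,344.00
HKD 178,252,344.00 × 2.5175 = MXN 448,750,276.02
MXN 448,750,276.02 × 0.063638 = CAD 28,557,570.07
Profit = CAD 28,557,570.07 − CAD 27,948,000.00

Profit: CAD 609,570.07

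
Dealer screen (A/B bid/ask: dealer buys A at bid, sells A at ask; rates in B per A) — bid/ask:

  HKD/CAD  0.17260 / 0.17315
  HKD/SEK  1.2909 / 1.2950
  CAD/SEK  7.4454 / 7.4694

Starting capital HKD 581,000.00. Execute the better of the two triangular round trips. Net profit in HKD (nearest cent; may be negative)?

Net result: HKD -1,090.10 (no profitable arbitrage after spreads)

Best loop HKD → SEK → CAD → HKD:
HKD 581,000.00 × 1.2909 (sell HKD at bid) = SEK 750,012.90
SEK 750,012.90 ÷ 7.4694 (buy CAD at ask) = CAD 100,411.40
CAD 100,411.40 ÷ 0.17315 (buy HKD at ask) = HKD 579,909.90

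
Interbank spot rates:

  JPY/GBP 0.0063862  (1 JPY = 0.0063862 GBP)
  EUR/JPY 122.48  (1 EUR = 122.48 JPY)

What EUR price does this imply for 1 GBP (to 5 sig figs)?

1 GBP ÷ 0.0063862 = 156.588 JPY
156.588 JPY ÷ 122.48 = 1.27848 EUR

GBP/EUR = 1.2785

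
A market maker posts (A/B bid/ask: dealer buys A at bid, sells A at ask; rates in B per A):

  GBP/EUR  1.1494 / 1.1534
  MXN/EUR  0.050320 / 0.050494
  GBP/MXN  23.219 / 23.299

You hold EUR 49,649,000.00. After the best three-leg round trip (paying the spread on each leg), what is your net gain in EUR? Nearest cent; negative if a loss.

Net profit: EUR 644,829.19

Best loop EUR → GBP → MXN → EUR:
EUR 49,649,000.00 ÷ 1.1534 (buy GBP at ask) = GBP 43,045,777.70
GBP 43,045,777.70 × 23.219 (sell GBP at bid) = MXN 999,479,912.43
MXN 999,479,912.43 × 0.050320 (sell MXN at bid) = EUR 50,293,829.19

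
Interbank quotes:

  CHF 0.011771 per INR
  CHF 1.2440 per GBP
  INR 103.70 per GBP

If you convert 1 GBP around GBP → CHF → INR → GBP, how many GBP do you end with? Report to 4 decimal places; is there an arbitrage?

Around GBP → CHF → INR → GBP: 1 × 1.2440 ÷ 0.011771 ÷ 103.70 = 1.019127
Product > 1; profitable direction is GBP → CHF → INR → GBP.

1.0191 (arbitrage exists)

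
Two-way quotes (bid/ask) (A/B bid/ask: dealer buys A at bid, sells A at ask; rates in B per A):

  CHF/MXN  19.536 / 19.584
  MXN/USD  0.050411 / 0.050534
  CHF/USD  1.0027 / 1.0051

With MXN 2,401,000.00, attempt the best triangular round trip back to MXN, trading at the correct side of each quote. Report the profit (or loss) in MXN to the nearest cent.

Best loop MXN → CHF → USD → MXN:
MXN 2,401,000.00 ÷ 19.584 (buy CHF at ask) = CHF 122,600.08
CHF 122,600.08 × 1.0027 (sell CHF at bid) = USD 122,931.10
USD 122,931.10 ÷ 0.050534 (buy MXN at ask) = MXN 2,432,641.43

Net profit: MXN 31,641.43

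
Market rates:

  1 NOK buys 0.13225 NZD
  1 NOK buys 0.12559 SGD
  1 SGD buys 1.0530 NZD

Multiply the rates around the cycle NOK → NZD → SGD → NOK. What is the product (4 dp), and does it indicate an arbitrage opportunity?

1.0000 (no arbitrage)

Around NOK → NZD → SGD → NOK: 1 × 0.13225 ÷ 1.0530 ÷ 0.12559 = 1.000028
Product ≈ 1 (deviation 0.003%, within rounding noise).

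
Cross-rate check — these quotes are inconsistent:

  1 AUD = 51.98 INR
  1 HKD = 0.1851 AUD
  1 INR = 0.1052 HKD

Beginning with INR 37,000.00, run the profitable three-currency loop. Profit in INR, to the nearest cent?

Profit: INR 450.72

Profitable loop is INR → HKD → AUD → INR:
INR 37,000.00 × 0.1052 = HKD 3,892.40
HKD 3,892.40 × 0.1851 = AUD 720.48
AUD 720.48 × 51.98 = INR 37,450.72
Profit = INR 37,450.72 − INR 37,000.00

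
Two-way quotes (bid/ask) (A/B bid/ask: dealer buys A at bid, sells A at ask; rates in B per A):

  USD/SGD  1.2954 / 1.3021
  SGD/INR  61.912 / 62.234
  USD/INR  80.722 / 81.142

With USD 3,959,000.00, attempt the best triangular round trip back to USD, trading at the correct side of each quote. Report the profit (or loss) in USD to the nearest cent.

Net result: USD -15,286.47 (no profitable arbitrage after spreads)

Best loop USD → INR → SGD → USD:
USD 3,959,000.00 × 80.722 (sell USD at bid) = INR 319,578,398.00
INR 319,578,398.00 ÷ 62.234 (buy SGD at ask) = SGD 5,135,109.39
SGD 5,135,109.39 ÷ 1.3021 (buy USD at ask) = USD 3,943,713.53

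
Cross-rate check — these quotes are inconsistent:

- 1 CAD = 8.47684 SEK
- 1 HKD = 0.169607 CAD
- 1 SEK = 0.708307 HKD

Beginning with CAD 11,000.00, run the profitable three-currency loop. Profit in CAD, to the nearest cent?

Profitable loop is CAD → SEK → HKD → CAD:
CAD 11,000.00 × 8.47684 = SEK 93,245.24
SEK 93,245.24 × 0.708307 = HKD 66,046.26
HKD 66,046.26 × 0.169607 = CAD 11,201.91
Profit = CAD 11,201.91 − CAD 11,000.00

Profit: CAD 201.91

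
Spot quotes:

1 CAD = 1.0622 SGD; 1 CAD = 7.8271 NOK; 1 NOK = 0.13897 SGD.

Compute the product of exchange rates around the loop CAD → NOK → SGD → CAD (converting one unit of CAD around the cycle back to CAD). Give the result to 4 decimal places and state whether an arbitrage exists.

1.0240 (arbitrage exists)

Around CAD → NOK → SGD → CAD: 1 × 7.8271 × 0.13897 ÷ 1.0622 = 1.024037
Product > 1; profitable direction is CAD → NOK → SGD → CAD.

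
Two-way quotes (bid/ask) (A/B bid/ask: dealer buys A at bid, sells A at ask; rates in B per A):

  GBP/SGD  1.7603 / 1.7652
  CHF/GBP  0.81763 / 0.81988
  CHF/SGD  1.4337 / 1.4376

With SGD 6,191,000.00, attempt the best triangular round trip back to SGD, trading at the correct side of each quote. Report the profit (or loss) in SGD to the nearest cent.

Best loop SGD → CHF → GBP → SGD:
SGD 6,191,000.00 ÷ 1.4376 (buy CHF at ask) = CHF 4,306,483.03
CHF 4,306,483.03 × 0.81763 (sell CHF at bid) = GBP 3,521,109.72
GBP 3,521,109.72 × 1.7603 (sell GBP at bid) = SGD 6,198,209.44

Net profit: SGD 7,209.44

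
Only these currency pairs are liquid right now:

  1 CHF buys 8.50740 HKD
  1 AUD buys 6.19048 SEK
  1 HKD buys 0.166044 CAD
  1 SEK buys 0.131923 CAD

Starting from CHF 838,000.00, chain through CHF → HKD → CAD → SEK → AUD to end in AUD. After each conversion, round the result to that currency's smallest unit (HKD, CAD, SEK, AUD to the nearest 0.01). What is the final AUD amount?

CHF 838,000.00 × 8.50740 = HKD 7,129,201.20
HKD 7,129,201.20 × 0.166044 = CAD 1,183,761.08
CAD 1,183,761.08 ÷ 0.131923 = SEK 8,973,121.29
SEK 8,973,121.29 ÷ 6.19048 = AUD 1,449,503.32

AUD 1,449,503.32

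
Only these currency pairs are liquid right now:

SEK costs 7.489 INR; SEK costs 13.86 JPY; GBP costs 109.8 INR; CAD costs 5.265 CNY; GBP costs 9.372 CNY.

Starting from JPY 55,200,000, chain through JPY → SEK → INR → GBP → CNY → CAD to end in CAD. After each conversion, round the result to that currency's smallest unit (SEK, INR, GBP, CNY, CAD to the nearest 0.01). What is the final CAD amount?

JPY 55,200,000 ÷ 13.86 = SEK 3,982,683.98
SEK 3,982,683.98 × 7.489 = INR 29,826,320.33
INR 29,826,320.33 ÷ 109.8 = GBP 271,642.26
GBP 271,642.26 × 9.372 = CNY 2,545,831.26
CNY 2,545,831.26 ÷ 5.265 = CAD 483,538.70

CAD 483,538.70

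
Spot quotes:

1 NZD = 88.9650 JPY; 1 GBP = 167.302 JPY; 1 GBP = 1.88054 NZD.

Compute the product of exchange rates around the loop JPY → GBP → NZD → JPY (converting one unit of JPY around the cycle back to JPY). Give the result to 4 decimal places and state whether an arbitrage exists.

Around JPY → GBP → NZD → JPY: 1 ÷ 167.302 × 1.88054 × 88.9650 = 1.000001
Product ≈ 1 (deviation 0.000%, within rounding noise).

1.0000 (no arbitrage)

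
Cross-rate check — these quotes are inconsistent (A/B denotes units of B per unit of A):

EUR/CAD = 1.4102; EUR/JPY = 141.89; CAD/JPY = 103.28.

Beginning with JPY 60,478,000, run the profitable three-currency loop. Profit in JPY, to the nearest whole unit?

Profit: JPY 1,600,694

Profitable loop is JPY → EUR → CAD → JPY:
JPY 60,478,000 ÷ 141.89 = EUR 426,231.59
EUR 426,231.59 × 1.4102 = CAD 601,071.79
CAD 601,071.79 × 103.28 = JPY 62,078,694
Profit = JPY 62,078,694 − JPY 60,478,000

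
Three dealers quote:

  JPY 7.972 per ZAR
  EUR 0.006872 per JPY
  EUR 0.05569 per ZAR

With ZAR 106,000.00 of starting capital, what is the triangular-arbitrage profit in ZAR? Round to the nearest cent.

Profitable loop is ZAR → EUR → JPY → ZAR:
ZAR 106,000.00 × 0.05569 = EUR 5,903.14
EUR 5,903.14 ÷ 0.006872 = JPY 859,013
JPY 859,013 ÷ 7.972 = ZAR 107,753.81
Profit = ZAR 107,753.81 − ZAR 106,000.00

Profit: ZAR 1,753.81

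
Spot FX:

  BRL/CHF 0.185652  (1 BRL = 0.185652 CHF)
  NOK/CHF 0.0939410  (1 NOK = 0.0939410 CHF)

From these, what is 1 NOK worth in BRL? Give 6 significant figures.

NOK/BRL = 0.506006

1 NOK × 0.0939410 = 0.093941 CHF
0.093941 CHF ÷ 0.185652 = 0.506006 BRL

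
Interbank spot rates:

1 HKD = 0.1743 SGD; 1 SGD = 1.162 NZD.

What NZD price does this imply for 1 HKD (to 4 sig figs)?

1 HKD × 0.1743 = 0.1743 SGD
0.1743 SGD × 1.162 = 0.202537 NZD

HKD/NZD = 0.2025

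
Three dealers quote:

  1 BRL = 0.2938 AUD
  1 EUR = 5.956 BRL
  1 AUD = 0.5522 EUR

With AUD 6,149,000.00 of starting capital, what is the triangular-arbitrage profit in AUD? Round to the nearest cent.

Profitable loop is AUD → BRL → EUR → AUD:
AUD 6,149,000.00 ÷ 0.2938 = BRL 20,929,203.54
BRL 20,929,203.54 ÷ 5.956 = EUR 3,513,969.70
EUR 3,513,969.70 ÷ 0.5522 = AUD 6,363,581.49
Profit = AUD 6,363,581.49 − AUD 6,149,000.00

Profit: AUD 214,581.49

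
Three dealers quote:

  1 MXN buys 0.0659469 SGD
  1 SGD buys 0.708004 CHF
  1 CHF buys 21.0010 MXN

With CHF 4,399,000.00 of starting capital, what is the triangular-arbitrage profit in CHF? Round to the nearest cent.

Profitable loop is CHF → SGD → MXN → CHF:
CHF 4,399,000.00 ÷ 0.708004 = SGD 6,213,241.73
SGD 6,213,241.73 ÷ 0.0659469 = MXN 94,215,827.17
MXN 94,215,827.17 ÷ 21.0010 = CHF 4,486,254.33
Profit = CHF 4,486,254.33 − CHF 4,399,000.00

Profit: CHF 87,254.33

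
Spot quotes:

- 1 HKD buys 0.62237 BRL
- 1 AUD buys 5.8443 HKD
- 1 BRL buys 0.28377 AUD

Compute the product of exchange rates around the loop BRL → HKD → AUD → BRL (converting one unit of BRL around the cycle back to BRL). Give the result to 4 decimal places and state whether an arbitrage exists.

Around BRL → HKD → AUD → BRL: 1 ÷ 0.62237 ÷ 5.8443 ÷ 0.28377 = 0.968841
Product < 1; profitable direction is BRL → AUD → HKD → BRL.

0.9688 (arbitrage exists)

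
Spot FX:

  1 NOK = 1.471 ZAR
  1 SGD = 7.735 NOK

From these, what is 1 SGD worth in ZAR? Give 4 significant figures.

SGD/ZAR = 11.38

1 SGD × 7.735 = 7.735 NOK
7.735 NOK × 1.471 = 11.3782 ZAR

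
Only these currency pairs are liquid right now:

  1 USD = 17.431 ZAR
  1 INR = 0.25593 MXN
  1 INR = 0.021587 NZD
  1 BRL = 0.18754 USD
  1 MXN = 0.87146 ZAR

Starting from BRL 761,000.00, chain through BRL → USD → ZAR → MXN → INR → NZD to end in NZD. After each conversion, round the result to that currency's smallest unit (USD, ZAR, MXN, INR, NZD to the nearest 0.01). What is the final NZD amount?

BRL 761,000.00 × 0.18754 = USD 142,717.94
USD 142,717.94 × 17.431 = ZAR 2,487,716.41
ZAR 2,487,716.41 ÷ 0.87146 = MXN 2,854,653.58
MXN 2,854,653.58 ÷ 0.25593 = INR 11,154,040.48
INR 11,154,040.48 × 0.021587 = NZD 240,782.27

NZD 240,782.27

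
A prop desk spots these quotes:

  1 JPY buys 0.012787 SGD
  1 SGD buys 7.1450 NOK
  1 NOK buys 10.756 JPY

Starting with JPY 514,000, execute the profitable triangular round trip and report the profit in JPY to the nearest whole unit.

Profit: JPY 9,048

Profitable loop is JPY → NOK → SGD → JPY:
JPY 514,000 ÷ 10.756 = NOK 47,787.28
NOK 47,787.28 ÷ 7.1450 = SGD 6,688.21
SGD 6,688.21 ÷ 0.012787 = JPY 523,048
Profit = JPY 523,048 − JPY 514,000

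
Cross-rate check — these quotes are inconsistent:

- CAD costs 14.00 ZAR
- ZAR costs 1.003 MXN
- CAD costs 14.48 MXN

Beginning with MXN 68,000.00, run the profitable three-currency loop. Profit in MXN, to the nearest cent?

Profit: MXN 2,121.07

Profitable loop is MXN → ZAR → CAD → MXN:
MXN 68,000.00 ÷ 1.003 = ZAR 67,796.61
ZAR 67,796.61 ÷ 14.00 = CAD 4,842.62
CAD 4,842.62 × 14.48 = MXN 70,121.07
Profit = MXN 70,121.07 − MXN 68,000.00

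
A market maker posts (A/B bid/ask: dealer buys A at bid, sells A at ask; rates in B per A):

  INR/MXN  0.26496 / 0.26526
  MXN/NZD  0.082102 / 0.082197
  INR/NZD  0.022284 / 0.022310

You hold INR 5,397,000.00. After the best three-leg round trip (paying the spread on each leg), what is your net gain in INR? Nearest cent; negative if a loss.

Net profit: INR 118,918.43

Best loop INR → NZD → MXN → INR:
INR 5,397,000.00 × 0.022284 (sell INR at bid) = NZD 120,266.75
NZD 120,266.75 ÷ 0.082197 (buy MXN at ask) = MXN 1,463,152.52
MXN 1,463,152.52 ÷ 0.26526 (buy INR at ask) = INR 5,515,918.43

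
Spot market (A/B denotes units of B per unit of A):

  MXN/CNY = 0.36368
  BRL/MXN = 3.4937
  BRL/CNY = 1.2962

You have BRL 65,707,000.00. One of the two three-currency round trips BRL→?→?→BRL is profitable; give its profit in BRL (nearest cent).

Profitable loop is BRL → CNY → MXN → BRL:
BRL 65,707,000.00 × 1.2962 = CNY 85,169,413.40
CNY 85,169,413.40 ÷ 0.36368 = MXN 234,187,784.32
MXN 234,187,784.32 ÷ 3.4937 = BRL 67,031,452.13
Profit = BRL 67,031,452.13 − BRL 65,707,000.00

Profit: BRL 1,324,452.13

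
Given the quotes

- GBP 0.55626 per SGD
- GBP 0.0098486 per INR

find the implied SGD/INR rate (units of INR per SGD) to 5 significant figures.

SGD/INR = 56.481

1 SGD × 0.55626 = 0.55626 GBP
0.55626 GBP ÷ 0.0098486 = 56.4811 INR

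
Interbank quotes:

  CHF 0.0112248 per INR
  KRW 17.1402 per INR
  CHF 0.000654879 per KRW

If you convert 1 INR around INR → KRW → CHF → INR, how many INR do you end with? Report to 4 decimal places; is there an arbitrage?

Around INR → KRW → CHF → INR: 1 × 17.1402 × 0.000654879 ÷ 0.0112248 = 0.999996
Product ≈ 1 (deviation 0.000%, within rounding noise).

1.0000 (no arbitrage)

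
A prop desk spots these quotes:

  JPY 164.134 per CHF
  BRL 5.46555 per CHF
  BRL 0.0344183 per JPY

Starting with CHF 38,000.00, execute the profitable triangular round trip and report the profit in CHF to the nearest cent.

Profit: CHF 1,276.94

Profitable loop is CHF → JPY → BRL → CHF:
CHF 38,000.00 × 164.134 = JPY 6,237,092
JPY 6,237,092 × 0.0344183 = BRL 214,670.10
BRL 214,670.10 ÷ 5.46555 = CHF 39,276.94
Profit = CHF 39,276.94 − CHF 38,000.00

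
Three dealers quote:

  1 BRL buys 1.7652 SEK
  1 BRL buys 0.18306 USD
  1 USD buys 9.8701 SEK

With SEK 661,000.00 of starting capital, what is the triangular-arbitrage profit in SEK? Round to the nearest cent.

Profitable loop is SEK → BRL → USD → SEK:
SEK 661,000.00 ÷ 1.7652 = BRL 374,461.82
BRL 374,461.82 × 0.18306 = USD 68,548.98
USD 68,548.98 × 9.8701 = SEK 676,585.29
Profit = SEK 676,585.29 − SEK 661,000.00

Profit: SEK 15,585.29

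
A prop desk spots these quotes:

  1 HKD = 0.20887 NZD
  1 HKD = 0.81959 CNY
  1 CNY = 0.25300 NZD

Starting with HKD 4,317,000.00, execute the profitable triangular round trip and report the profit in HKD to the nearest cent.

Profit: HKD 31,514.71

Profitable loop is HKD → NZD → CNY → HKD:
HKD 4,317,000.00 × 0.20887 = NZD 901,691.79
NZD 901,691.79 ÷ 0.25300 = CNY 3,563,999.17
CNY 3,563,999.17 ÷ 0.81959 = HKD 4,348,514.71
Profit = HKD 4,348,514.71 − HKD 4,317,000.00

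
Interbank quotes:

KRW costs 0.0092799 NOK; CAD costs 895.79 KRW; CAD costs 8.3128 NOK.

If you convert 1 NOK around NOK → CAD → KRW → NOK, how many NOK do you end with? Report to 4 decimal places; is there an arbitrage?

1.0000 (no arbitrage)

Around NOK → CAD → KRW → NOK: 1 ÷ 8.3128 × 895.79 × 0.0092799 = 1.000005
Product ≈ 1 (deviation 0.001%, within rounding noise).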